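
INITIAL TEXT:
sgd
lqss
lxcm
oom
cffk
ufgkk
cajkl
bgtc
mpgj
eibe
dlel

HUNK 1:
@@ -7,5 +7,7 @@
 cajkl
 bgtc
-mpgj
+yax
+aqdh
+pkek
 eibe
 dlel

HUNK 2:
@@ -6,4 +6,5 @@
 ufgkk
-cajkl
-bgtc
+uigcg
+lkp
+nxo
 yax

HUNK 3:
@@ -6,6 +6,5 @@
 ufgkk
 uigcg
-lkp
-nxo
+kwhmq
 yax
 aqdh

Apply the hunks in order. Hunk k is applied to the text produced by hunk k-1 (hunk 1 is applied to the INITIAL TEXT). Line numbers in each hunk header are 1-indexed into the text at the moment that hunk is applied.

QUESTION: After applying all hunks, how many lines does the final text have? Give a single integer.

Hunk 1: at line 7 remove [mpgj] add [yax,aqdh,pkek] -> 13 lines: sgd lqss lxcm oom cffk ufgkk cajkl bgtc yax aqdh pkek eibe dlel
Hunk 2: at line 6 remove [cajkl,bgtc] add [uigcg,lkp,nxo] -> 14 lines: sgd lqss lxcm oom cffk ufgkk uigcg lkp nxo yax aqdh pkek eibe dlel
Hunk 3: at line 6 remove [lkp,nxo] add [kwhmq] -> 13 lines: sgd lqss lxcm oom cffk ufgkk uigcg kwhmq yax aqdh pkek eibe dlel
Final line count: 13

Answer: 13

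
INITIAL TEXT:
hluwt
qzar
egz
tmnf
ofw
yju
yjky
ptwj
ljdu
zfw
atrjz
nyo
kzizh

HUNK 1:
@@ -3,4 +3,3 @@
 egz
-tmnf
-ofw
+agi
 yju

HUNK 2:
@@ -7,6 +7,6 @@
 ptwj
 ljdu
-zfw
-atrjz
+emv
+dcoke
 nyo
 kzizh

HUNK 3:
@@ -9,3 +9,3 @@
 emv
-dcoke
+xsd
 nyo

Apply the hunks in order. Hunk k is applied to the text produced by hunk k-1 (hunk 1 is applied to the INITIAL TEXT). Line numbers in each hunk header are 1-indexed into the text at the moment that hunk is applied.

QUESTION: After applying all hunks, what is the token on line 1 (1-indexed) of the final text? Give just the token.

Answer: hluwt

Derivation:
Hunk 1: at line 3 remove [tmnf,ofw] add [agi] -> 12 lines: hluwt qzar egz agi yju yjky ptwj ljdu zfw atrjz nyo kzizh
Hunk 2: at line 7 remove [zfw,atrjz] add [emv,dcoke] -> 12 lines: hluwt qzar egz agi yju yjky ptwj ljdu emv dcoke nyo kzizh
Hunk 3: at line 9 remove [dcoke] add [xsd] -> 12 lines: hluwt qzar egz agi yju yjky ptwj ljdu emv xsd nyo kzizh
Final line 1: hluwt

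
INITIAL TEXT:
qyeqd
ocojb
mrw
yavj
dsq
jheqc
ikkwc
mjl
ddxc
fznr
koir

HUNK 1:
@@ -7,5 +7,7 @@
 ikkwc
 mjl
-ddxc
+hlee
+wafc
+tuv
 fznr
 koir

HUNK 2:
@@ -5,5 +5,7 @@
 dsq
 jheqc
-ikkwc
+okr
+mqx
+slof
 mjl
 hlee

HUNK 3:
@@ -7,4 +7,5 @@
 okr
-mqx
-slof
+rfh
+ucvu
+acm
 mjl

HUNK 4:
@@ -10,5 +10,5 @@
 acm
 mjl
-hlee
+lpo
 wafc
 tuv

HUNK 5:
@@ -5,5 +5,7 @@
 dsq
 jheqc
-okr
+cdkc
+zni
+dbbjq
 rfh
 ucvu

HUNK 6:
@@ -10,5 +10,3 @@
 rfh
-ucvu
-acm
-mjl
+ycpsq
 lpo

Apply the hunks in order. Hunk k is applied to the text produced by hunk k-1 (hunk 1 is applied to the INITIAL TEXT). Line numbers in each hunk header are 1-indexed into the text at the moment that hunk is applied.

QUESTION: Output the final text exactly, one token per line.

Hunk 1: at line 7 remove [ddxc] add [hlee,wafc,tuv] -> 13 lines: qyeqd ocojb mrw yavj dsq jheqc ikkwc mjl hlee wafc tuv fznr koir
Hunk 2: at line 5 remove [ikkwc] add [okr,mqx,slof] -> 15 lines: qyeqd ocojb mrw yavj dsq jheqc okr mqx slof mjl hlee wafc tuv fznr koir
Hunk 3: at line 7 remove [mqx,slof] add [rfh,ucvu,acm] -> 16 lines: qyeqd ocojb mrw yavj dsq jheqc okr rfh ucvu acm mjl hlee wafc tuv fznr koir
Hunk 4: at line 10 remove [hlee] add [lpo] -> 16 lines: qyeqd ocojb mrw yavj dsq jheqc okr rfh ucvu acm mjl lpo wafc tuv fznr koir
Hunk 5: at line 5 remove [okr] add [cdkc,zni,dbbjq] -> 18 lines: qyeqd ocojb mrw yavj dsq jheqc cdkc zni dbbjq rfh ucvu acm mjl lpo wafc tuv fznr koir
Hunk 6: at line 10 remove [ucvu,acm,mjl] add [ycpsq] -> 16 lines: qyeqd ocojb mrw yavj dsq jheqc cdkc zni dbbjq rfh ycpsq lpo wafc tuv fznr koir

Answer: qyeqd
ocojb
mrw
yavj
dsq
jheqc
cdkc
zni
dbbjq
rfh
ycpsq
lpo
wafc
tuv
fznr
koir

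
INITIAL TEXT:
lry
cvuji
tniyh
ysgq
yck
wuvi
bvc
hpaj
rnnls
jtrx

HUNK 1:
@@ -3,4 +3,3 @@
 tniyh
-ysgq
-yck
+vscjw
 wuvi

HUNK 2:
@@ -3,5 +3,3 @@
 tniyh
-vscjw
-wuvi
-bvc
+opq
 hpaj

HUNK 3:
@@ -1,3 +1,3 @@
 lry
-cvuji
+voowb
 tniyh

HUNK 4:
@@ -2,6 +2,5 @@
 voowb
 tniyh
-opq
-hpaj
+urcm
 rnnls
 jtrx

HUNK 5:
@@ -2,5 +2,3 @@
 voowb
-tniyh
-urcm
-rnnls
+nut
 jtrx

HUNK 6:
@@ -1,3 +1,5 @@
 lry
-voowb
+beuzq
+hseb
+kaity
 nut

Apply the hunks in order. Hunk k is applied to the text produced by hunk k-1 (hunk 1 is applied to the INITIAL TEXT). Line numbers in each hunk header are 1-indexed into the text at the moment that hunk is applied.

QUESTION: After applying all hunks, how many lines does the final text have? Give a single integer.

Answer: 6

Derivation:
Hunk 1: at line 3 remove [ysgq,yck] add [vscjw] -> 9 lines: lry cvuji tniyh vscjw wuvi bvc hpaj rnnls jtrx
Hunk 2: at line 3 remove [vscjw,wuvi,bvc] add [opq] -> 7 lines: lry cvuji tniyh opq hpaj rnnls jtrx
Hunk 3: at line 1 remove [cvuji] add [voowb] -> 7 lines: lry voowb tniyh opq hpaj rnnls jtrx
Hunk 4: at line 2 remove [opq,hpaj] add [urcm] -> 6 lines: lry voowb tniyh urcm rnnls jtrx
Hunk 5: at line 2 remove [tniyh,urcm,rnnls] add [nut] -> 4 lines: lry voowb nut jtrx
Hunk 6: at line 1 remove [voowb] add [beuzq,hseb,kaity] -> 6 lines: lry beuzq hseb kaity nut jtrx
Final line count: 6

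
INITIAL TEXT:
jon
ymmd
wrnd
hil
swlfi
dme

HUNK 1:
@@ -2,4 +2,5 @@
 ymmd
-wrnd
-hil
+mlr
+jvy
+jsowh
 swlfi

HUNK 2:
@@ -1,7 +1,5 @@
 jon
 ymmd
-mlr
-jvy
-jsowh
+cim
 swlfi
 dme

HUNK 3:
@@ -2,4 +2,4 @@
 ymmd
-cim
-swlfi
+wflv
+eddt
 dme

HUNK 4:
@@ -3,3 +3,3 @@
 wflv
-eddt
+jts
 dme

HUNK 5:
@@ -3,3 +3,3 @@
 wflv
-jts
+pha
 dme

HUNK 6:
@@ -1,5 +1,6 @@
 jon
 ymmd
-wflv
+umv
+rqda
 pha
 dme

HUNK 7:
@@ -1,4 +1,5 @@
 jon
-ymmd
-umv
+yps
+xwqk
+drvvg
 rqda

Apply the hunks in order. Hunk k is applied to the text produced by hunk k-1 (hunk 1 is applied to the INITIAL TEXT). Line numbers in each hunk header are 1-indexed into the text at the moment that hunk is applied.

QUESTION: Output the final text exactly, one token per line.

Answer: jon
yps
xwqk
drvvg
rqda
pha
dme

Derivation:
Hunk 1: at line 2 remove [wrnd,hil] add [mlr,jvy,jsowh] -> 7 lines: jon ymmd mlr jvy jsowh swlfi dme
Hunk 2: at line 1 remove [mlr,jvy,jsowh] add [cim] -> 5 lines: jon ymmd cim swlfi dme
Hunk 3: at line 2 remove [cim,swlfi] add [wflv,eddt] -> 5 lines: jon ymmd wflv eddt dme
Hunk 4: at line 3 remove [eddt] add [jts] -> 5 lines: jon ymmd wflv jts dme
Hunk 5: at line 3 remove [jts] add [pha] -> 5 lines: jon ymmd wflv pha dme
Hunk 6: at line 1 remove [wflv] add [umv,rqda] -> 6 lines: jon ymmd umv rqda pha dme
Hunk 7: at line 1 remove [ymmd,umv] add [yps,xwqk,drvvg] -> 7 lines: jon yps xwqk drvvg rqda pha dme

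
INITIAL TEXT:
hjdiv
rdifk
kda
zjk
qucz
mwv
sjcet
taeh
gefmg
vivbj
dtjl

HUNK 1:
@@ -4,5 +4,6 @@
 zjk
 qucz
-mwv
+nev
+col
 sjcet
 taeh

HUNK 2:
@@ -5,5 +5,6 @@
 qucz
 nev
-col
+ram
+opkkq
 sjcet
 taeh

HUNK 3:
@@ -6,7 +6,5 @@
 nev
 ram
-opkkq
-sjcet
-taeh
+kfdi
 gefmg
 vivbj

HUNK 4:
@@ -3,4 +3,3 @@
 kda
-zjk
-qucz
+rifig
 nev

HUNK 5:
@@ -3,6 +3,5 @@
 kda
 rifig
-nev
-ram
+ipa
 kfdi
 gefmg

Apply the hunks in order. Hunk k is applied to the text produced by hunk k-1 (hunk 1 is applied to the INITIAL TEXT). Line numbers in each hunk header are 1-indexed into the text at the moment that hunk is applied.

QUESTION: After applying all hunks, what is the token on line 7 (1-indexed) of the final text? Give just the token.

Hunk 1: at line 4 remove [mwv] add [nev,col] -> 12 lines: hjdiv rdifk kda zjk qucz nev col sjcet taeh gefmg vivbj dtjl
Hunk 2: at line 5 remove [col] add [ram,opkkq] -> 13 lines: hjdiv rdifk kda zjk qucz nev ram opkkq sjcet taeh gefmg vivbj dtjl
Hunk 3: at line 6 remove [opkkq,sjcet,taeh] add [kfdi] -> 11 lines: hjdiv rdifk kda zjk qucz nev ram kfdi gefmg vivbj dtjl
Hunk 4: at line 3 remove [zjk,qucz] add [rifig] -> 10 lines: hjdiv rdifk kda rifig nev ram kfdi gefmg vivbj dtjl
Hunk 5: at line 3 remove [nev,ram] add [ipa] -> 9 lines: hjdiv rdifk kda rifig ipa kfdi gefmg vivbj dtjl
Final line 7: gefmg

Answer: gefmg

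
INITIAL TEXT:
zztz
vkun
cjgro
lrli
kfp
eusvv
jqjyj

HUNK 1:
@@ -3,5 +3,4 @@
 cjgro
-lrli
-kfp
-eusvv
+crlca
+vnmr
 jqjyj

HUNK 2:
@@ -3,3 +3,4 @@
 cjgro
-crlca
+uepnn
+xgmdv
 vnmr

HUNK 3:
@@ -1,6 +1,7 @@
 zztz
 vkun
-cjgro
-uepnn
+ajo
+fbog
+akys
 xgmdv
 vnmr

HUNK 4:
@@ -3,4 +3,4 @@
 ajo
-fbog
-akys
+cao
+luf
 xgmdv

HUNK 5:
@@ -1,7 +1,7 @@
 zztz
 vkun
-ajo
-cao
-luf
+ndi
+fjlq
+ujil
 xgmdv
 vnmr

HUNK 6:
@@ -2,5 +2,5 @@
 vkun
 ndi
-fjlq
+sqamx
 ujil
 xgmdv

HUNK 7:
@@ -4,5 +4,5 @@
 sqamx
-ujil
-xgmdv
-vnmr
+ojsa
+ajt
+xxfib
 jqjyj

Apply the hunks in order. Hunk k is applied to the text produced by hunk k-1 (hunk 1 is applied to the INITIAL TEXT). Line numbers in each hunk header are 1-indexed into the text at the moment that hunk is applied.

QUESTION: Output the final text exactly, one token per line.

Answer: zztz
vkun
ndi
sqamx
ojsa
ajt
xxfib
jqjyj

Derivation:
Hunk 1: at line 3 remove [lrli,kfp,eusvv] add [crlca,vnmr] -> 6 lines: zztz vkun cjgro crlca vnmr jqjyj
Hunk 2: at line 3 remove [crlca] add [uepnn,xgmdv] -> 7 lines: zztz vkun cjgro uepnn xgmdv vnmr jqjyj
Hunk 3: at line 1 remove [cjgro,uepnn] add [ajo,fbog,akys] -> 8 lines: zztz vkun ajo fbog akys xgmdv vnmr jqjyj
Hunk 4: at line 3 remove [fbog,akys] add [cao,luf] -> 8 lines: zztz vkun ajo cao luf xgmdv vnmr jqjyj
Hunk 5: at line 1 remove [ajo,cao,luf] add [ndi,fjlq,ujil] -> 8 lines: zztz vkun ndi fjlq ujil xgmdv vnmr jqjyj
Hunk 6: at line 2 remove [fjlq] add [sqamx] -> 8 lines: zztz vkun ndi sqamx ujil xgmdv vnmr jqjyj
Hunk 7: at line 4 remove [ujil,xgmdv,vnmr] add [ojsa,ajt,xxfib] -> 8 lines: zztz vkun ndi sqamx ojsa ajt xxfib jqjyj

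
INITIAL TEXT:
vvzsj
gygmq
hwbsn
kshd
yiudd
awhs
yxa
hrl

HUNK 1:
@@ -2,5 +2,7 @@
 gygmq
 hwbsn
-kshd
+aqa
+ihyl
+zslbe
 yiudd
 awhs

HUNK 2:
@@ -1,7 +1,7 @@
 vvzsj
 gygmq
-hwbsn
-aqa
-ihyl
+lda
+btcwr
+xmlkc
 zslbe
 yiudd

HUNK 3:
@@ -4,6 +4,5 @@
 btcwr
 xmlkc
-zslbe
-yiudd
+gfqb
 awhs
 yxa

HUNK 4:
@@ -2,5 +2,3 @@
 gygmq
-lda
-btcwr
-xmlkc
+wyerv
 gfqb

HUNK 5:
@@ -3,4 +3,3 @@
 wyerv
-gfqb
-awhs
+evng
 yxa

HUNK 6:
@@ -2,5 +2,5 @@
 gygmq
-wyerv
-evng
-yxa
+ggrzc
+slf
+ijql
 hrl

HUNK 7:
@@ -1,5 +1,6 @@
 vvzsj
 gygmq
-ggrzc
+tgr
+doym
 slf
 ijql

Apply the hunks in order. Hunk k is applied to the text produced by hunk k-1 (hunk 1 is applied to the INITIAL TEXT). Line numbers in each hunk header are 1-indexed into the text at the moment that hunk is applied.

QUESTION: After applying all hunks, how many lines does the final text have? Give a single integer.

Answer: 7

Derivation:
Hunk 1: at line 2 remove [kshd] add [aqa,ihyl,zslbe] -> 10 lines: vvzsj gygmq hwbsn aqa ihyl zslbe yiudd awhs yxa hrl
Hunk 2: at line 1 remove [hwbsn,aqa,ihyl] add [lda,btcwr,xmlkc] -> 10 lines: vvzsj gygmq lda btcwr xmlkc zslbe yiudd awhs yxa hrl
Hunk 3: at line 4 remove [zslbe,yiudd] add [gfqb] -> 9 lines: vvzsj gygmq lda btcwr xmlkc gfqb awhs yxa hrl
Hunk 4: at line 2 remove [lda,btcwr,xmlkc] add [wyerv] -> 7 lines: vvzsj gygmq wyerv gfqb awhs yxa hrl
Hunk 5: at line 3 remove [gfqb,awhs] add [evng] -> 6 lines: vvzsj gygmq wyerv evng yxa hrl
Hunk 6: at line 2 remove [wyerv,evng,yxa] add [ggrzc,slf,ijql] -> 6 lines: vvzsj gygmq ggrzc slf ijql hrl
Hunk 7: at line 1 remove [ggrzc] add [tgr,doym] -> 7 lines: vvzsj gygmq tgr doym slf ijql hrl
Final line count: 7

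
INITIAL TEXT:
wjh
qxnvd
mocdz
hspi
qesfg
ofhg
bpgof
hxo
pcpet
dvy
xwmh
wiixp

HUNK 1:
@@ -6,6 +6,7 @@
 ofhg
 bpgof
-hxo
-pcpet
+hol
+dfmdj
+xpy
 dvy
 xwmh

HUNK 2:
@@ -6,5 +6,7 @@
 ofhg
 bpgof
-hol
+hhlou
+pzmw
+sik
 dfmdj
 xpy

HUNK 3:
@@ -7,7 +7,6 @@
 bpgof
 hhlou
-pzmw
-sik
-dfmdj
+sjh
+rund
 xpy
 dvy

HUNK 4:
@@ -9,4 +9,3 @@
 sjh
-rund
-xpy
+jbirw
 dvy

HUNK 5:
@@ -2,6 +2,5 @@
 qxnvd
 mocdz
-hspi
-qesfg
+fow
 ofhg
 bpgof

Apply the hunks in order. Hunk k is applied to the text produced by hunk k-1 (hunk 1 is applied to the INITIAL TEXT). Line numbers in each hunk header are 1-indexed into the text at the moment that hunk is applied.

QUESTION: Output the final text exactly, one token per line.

Hunk 1: at line 6 remove [hxo,pcpet] add [hol,dfmdj,xpy] -> 13 lines: wjh qxnvd mocdz hspi qesfg ofhg bpgof hol dfmdj xpy dvy xwmh wiixp
Hunk 2: at line 6 remove [hol] add [hhlou,pzmw,sik] -> 15 lines: wjh qxnvd mocdz hspi qesfg ofhg bpgof hhlou pzmw sik dfmdj xpy dvy xwmh wiixp
Hunk 3: at line 7 remove [pzmw,sik,dfmdj] add [sjh,rund] -> 14 lines: wjh qxnvd mocdz hspi qesfg ofhg bpgof hhlou sjh rund xpy dvy xwmh wiixp
Hunk 4: at line 9 remove [rund,xpy] add [jbirw] -> 13 lines: wjh qxnvd mocdz hspi qesfg ofhg bpgof hhlou sjh jbirw dvy xwmh wiixp
Hunk 5: at line 2 remove [hspi,qesfg] add [fow] -> 12 lines: wjh qxnvd mocdz fow ofhg bpgof hhlou sjh jbirw dvy xwmh wiixp

Answer: wjh
qxnvd
mocdz
fow
ofhg
bpgof
hhlou
sjh
jbirw
dvy
xwmh
wiixp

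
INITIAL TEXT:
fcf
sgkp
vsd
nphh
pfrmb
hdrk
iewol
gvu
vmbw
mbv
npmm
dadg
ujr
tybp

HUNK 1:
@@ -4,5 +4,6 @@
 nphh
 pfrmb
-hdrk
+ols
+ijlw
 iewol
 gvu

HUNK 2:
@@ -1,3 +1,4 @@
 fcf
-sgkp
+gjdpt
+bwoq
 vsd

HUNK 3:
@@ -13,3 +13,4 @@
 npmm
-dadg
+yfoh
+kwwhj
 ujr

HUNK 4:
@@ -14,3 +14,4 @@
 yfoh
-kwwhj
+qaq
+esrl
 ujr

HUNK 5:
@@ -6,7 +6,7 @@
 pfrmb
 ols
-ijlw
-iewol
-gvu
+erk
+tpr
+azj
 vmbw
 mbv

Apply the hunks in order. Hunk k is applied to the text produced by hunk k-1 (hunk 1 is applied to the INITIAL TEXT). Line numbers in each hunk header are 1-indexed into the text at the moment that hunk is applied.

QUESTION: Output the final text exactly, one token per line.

Answer: fcf
gjdpt
bwoq
vsd
nphh
pfrmb
ols
erk
tpr
azj
vmbw
mbv
npmm
yfoh
qaq
esrl
ujr
tybp

Derivation:
Hunk 1: at line 4 remove [hdrk] add [ols,ijlw] -> 15 lines: fcf sgkp vsd nphh pfrmb ols ijlw iewol gvu vmbw mbv npmm dadg ujr tybp
Hunk 2: at line 1 remove [sgkp] add [gjdpt,bwoq] -> 16 lines: fcf gjdpt bwoq vsd nphh pfrmb ols ijlw iewol gvu vmbw mbv npmm dadg ujr tybp
Hunk 3: at line 13 remove [dadg] add [yfoh,kwwhj] -> 17 lines: fcf gjdpt bwoq vsd nphh pfrmb ols ijlw iewol gvu vmbw mbv npmm yfoh kwwhj ujr tybp
Hunk 4: at line 14 remove [kwwhj] add [qaq,esrl] -> 18 lines: fcf gjdpt bwoq vsd nphh pfrmb ols ijlw iewol gvu vmbw mbv npmm yfoh qaq esrl ujr tybp
Hunk 5: at line 6 remove [ijlw,iewol,gvu] add [erk,tpr,azj] -> 18 lines: fcf gjdpt bwoq vsd nphh pfrmb ols erk tpr azj vmbw mbv npmm yfoh qaq esrl ujr tybp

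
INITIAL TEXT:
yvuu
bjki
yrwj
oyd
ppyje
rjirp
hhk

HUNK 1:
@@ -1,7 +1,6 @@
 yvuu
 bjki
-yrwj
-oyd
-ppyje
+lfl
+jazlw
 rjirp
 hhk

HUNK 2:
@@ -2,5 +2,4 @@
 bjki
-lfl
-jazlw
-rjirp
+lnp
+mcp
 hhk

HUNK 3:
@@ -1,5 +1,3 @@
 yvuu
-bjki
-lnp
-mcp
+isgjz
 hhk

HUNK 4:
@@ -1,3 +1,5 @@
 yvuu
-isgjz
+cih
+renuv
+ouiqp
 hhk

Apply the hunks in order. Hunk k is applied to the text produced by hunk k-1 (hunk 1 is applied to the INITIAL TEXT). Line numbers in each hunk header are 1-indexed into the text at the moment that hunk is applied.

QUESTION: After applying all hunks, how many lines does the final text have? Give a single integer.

Answer: 5

Derivation:
Hunk 1: at line 1 remove [yrwj,oyd,ppyje] add [lfl,jazlw] -> 6 lines: yvuu bjki lfl jazlw rjirp hhk
Hunk 2: at line 2 remove [lfl,jazlw,rjirp] add [lnp,mcp] -> 5 lines: yvuu bjki lnp mcp hhk
Hunk 3: at line 1 remove [bjki,lnp,mcp] add [isgjz] -> 3 lines: yvuu isgjz hhk
Hunk 4: at line 1 remove [isgjz] add [cih,renuv,ouiqp] -> 5 lines: yvuu cih renuv ouiqp hhk
Final line count: 5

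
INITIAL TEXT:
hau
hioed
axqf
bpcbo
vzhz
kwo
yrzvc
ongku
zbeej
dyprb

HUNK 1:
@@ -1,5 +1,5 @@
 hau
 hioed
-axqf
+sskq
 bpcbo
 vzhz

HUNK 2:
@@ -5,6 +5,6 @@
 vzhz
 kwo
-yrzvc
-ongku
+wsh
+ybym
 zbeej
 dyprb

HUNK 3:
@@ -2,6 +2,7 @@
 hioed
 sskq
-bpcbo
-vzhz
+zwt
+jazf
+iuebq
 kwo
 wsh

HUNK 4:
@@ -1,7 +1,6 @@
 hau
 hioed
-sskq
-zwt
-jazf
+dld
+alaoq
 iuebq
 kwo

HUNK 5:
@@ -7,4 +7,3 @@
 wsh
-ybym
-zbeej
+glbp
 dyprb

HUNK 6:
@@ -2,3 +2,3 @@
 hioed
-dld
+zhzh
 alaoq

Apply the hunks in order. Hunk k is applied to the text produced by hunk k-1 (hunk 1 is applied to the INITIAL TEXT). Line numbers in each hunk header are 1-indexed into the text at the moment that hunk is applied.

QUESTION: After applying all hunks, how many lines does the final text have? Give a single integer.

Answer: 9

Derivation:
Hunk 1: at line 1 remove [axqf] add [sskq] -> 10 lines: hau hioed sskq bpcbo vzhz kwo yrzvc ongku zbeej dyprb
Hunk 2: at line 5 remove [yrzvc,ongku] add [wsh,ybym] -> 10 lines: hau hioed sskq bpcbo vzhz kwo wsh ybym zbeej dyprb
Hunk 3: at line 2 remove [bpcbo,vzhz] add [zwt,jazf,iuebq] -> 11 lines: hau hioed sskq zwt jazf iuebq kwo wsh ybym zbeej dyprb
Hunk 4: at line 1 remove [sskq,zwt,jazf] add [dld,alaoq] -> 10 lines: hau hioed dld alaoq iuebq kwo wsh ybym zbeej dyprb
Hunk 5: at line 7 remove [ybym,zbeej] add [glbp] -> 9 lines: hau hioed dld alaoq iuebq kwo wsh glbp dyprb
Hunk 6: at line 2 remove [dld] add [zhzh] -> 9 lines: hau hioed zhzh alaoq iuebq kwo wsh glbp dyprb
Final line count: 9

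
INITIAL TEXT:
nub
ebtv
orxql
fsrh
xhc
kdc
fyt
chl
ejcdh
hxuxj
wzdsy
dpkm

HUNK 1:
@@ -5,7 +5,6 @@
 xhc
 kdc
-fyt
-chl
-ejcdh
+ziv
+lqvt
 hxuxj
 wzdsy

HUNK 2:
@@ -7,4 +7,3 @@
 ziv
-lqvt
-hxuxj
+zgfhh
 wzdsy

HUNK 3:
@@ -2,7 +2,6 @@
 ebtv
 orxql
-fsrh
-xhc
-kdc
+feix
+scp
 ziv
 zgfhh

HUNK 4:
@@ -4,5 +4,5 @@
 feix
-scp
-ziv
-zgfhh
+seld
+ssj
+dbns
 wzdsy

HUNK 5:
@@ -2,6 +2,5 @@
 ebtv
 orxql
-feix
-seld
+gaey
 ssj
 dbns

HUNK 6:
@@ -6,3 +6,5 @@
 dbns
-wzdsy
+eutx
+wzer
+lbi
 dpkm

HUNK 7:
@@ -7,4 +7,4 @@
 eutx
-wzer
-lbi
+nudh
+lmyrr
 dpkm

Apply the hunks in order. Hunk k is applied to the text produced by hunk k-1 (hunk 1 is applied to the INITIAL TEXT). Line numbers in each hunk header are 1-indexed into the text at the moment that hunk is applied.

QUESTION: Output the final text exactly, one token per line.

Answer: nub
ebtv
orxql
gaey
ssj
dbns
eutx
nudh
lmyrr
dpkm

Derivation:
Hunk 1: at line 5 remove [fyt,chl,ejcdh] add [ziv,lqvt] -> 11 lines: nub ebtv orxql fsrh xhc kdc ziv lqvt hxuxj wzdsy dpkm
Hunk 2: at line 7 remove [lqvt,hxuxj] add [zgfhh] -> 10 lines: nub ebtv orxql fsrh xhc kdc ziv zgfhh wzdsy dpkm
Hunk 3: at line 2 remove [fsrh,xhc,kdc] add [feix,scp] -> 9 lines: nub ebtv orxql feix scp ziv zgfhh wzdsy dpkm
Hunk 4: at line 4 remove [scp,ziv,zgfhh] add [seld,ssj,dbns] -> 9 lines: nub ebtv orxql feix seld ssj dbns wzdsy dpkm
Hunk 5: at line 2 remove [feix,seld] add [gaey] -> 8 lines: nub ebtv orxql gaey ssj dbns wzdsy dpkm
Hunk 6: at line 6 remove [wzdsy] add [eutx,wzer,lbi] -> 10 lines: nub ebtv orxql gaey ssj dbns eutx wzer lbi dpkm
Hunk 7: at line 7 remove [wzer,lbi] add [nudh,lmyrr] -> 10 lines: nub ebtv orxql gaey ssj dbns eutx nudh lmyrr dpkm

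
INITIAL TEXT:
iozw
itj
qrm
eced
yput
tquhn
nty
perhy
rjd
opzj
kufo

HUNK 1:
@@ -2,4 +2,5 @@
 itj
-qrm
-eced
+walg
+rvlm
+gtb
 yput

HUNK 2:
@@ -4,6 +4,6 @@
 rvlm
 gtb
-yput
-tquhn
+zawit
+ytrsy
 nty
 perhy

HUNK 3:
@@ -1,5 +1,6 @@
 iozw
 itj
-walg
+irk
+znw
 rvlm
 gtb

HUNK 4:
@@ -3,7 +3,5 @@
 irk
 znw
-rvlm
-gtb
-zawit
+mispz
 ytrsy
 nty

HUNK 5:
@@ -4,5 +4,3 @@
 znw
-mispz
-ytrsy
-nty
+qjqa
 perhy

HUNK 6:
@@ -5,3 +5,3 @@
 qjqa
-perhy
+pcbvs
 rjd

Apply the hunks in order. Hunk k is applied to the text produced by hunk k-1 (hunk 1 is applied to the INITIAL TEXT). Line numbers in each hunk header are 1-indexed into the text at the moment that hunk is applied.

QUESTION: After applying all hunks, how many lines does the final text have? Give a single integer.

Hunk 1: at line 2 remove [qrm,eced] add [walg,rvlm,gtb] -> 12 lines: iozw itj walg rvlm gtb yput tquhn nty perhy rjd opzj kufo
Hunk 2: at line 4 remove [yput,tquhn] add [zawit,ytrsy] -> 12 lines: iozw itj walg rvlm gtb zawit ytrsy nty perhy rjd opzj kufo
Hunk 3: at line 1 remove [walg] add [irk,znw] -> 13 lines: iozw itj irk znw rvlm gtb zawit ytrsy nty perhy rjd opzj kufo
Hunk 4: at line 3 remove [rvlm,gtb,zawit] add [mispz] -> 11 lines: iozw itj irk znw mispz ytrsy nty perhy rjd opzj kufo
Hunk 5: at line 4 remove [mispz,ytrsy,nty] add [qjqa] -> 9 lines: iozw itj irk znw qjqa perhy rjd opzj kufo
Hunk 6: at line 5 remove [perhy] add [pcbvs] -> 9 lines: iozw itj irk znw qjqa pcbvs rjd opzj kufo
Final line count: 9

Answer: 9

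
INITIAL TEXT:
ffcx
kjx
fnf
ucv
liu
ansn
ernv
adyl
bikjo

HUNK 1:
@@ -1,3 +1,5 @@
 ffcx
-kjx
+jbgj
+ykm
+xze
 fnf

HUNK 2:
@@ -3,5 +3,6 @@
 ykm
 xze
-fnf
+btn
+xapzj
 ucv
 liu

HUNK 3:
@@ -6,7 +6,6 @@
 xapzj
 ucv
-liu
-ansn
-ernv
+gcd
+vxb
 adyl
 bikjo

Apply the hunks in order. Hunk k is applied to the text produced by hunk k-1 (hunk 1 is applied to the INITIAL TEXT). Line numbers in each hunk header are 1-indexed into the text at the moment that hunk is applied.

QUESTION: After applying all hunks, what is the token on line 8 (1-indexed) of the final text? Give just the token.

Answer: gcd

Derivation:
Hunk 1: at line 1 remove [kjx] add [jbgj,ykm,xze] -> 11 lines: ffcx jbgj ykm xze fnf ucv liu ansn ernv adyl bikjo
Hunk 2: at line 3 remove [fnf] add [btn,xapzj] -> 12 lines: ffcx jbgj ykm xze btn xapzj ucv liu ansn ernv adyl bikjo
Hunk 3: at line 6 remove [liu,ansn,ernv] add [gcd,vxb] -> 11 lines: ffcx jbgj ykm xze btn xapzj ucv gcd vxb adyl bikjo
Final line 8: gcd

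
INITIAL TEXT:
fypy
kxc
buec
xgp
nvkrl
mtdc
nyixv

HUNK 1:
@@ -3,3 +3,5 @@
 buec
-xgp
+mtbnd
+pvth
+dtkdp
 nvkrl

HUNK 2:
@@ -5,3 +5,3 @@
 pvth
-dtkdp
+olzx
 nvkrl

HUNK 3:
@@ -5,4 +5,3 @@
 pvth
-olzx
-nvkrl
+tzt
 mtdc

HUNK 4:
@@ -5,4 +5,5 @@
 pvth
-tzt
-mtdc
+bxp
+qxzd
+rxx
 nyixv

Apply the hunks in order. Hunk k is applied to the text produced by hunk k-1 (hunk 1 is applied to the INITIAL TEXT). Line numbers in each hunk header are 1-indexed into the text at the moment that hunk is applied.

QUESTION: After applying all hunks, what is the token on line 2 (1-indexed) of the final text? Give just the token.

Answer: kxc

Derivation:
Hunk 1: at line 3 remove [xgp] add [mtbnd,pvth,dtkdp] -> 9 lines: fypy kxc buec mtbnd pvth dtkdp nvkrl mtdc nyixv
Hunk 2: at line 5 remove [dtkdp] add [olzx] -> 9 lines: fypy kxc buec mtbnd pvth olzx nvkrl mtdc nyixv
Hunk 3: at line 5 remove [olzx,nvkrl] add [tzt] -> 8 lines: fypy kxc buec mtbnd pvth tzt mtdc nyixv
Hunk 4: at line 5 remove [tzt,mtdc] add [bxp,qxzd,rxx] -> 9 lines: fypy kxc buec mtbnd pvth bxp qxzd rxx nyixv
Final line 2: kxc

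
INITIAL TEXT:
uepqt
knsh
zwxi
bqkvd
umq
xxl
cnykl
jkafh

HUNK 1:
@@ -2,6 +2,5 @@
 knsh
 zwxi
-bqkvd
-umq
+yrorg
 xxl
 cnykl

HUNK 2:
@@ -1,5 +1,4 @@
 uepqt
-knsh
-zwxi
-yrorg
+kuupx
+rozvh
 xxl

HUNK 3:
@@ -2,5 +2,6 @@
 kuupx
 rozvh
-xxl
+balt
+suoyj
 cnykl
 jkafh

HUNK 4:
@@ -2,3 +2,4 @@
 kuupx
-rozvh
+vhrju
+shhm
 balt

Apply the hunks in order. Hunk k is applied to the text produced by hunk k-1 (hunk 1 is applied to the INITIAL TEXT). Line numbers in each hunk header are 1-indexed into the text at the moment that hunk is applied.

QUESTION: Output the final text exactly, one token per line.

Hunk 1: at line 2 remove [bqkvd,umq] add [yrorg] -> 7 lines: uepqt knsh zwxi yrorg xxl cnykl jkafh
Hunk 2: at line 1 remove [knsh,zwxi,yrorg] add [kuupx,rozvh] -> 6 lines: uepqt kuupx rozvh xxl cnykl jkafh
Hunk 3: at line 2 remove [xxl] add [balt,suoyj] -> 7 lines: uepqt kuupx rozvh balt suoyj cnykl jkafh
Hunk 4: at line 2 remove [rozvh] add [vhrju,shhm] -> 8 lines: uepqt kuupx vhrju shhm balt suoyj cnykl jkafh

Answer: uepqt
kuupx
vhrju
shhm
balt
suoyj
cnykl
jkafh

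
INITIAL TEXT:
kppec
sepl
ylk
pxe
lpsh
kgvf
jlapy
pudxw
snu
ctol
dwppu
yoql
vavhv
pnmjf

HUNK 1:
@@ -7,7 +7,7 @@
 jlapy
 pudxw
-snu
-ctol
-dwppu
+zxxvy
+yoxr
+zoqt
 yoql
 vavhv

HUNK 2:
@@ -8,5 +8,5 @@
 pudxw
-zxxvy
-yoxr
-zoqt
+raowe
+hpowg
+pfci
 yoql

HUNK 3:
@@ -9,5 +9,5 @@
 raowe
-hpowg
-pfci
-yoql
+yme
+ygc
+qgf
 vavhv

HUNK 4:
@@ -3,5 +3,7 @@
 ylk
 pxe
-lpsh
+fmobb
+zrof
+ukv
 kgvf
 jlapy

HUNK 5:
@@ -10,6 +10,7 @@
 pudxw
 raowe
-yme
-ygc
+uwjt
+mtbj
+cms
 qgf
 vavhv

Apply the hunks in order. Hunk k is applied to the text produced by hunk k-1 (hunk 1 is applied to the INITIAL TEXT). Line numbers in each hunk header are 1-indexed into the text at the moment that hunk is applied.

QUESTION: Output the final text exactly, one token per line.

Hunk 1: at line 7 remove [snu,ctol,dwppu] add [zxxvy,yoxr,zoqt] -> 14 lines: kppec sepl ylk pxe lpsh kgvf jlapy pudxw zxxvy yoxr zoqt yoql vavhv pnmjf
Hunk 2: at line 8 remove [zxxvy,yoxr,zoqt] add [raowe,hpowg,pfci] -> 14 lines: kppec sepl ylk pxe lpsh kgvf jlapy pudxw raowe hpowg pfci yoql vavhv pnmjf
Hunk 3: at line 9 remove [hpowg,pfci,yoql] add [yme,ygc,qgf] -> 14 lines: kppec sepl ylk pxe lpsh kgvf jlapy pudxw raowe yme ygc qgf vavhv pnmjf
Hunk 4: at line 3 remove [lpsh] add [fmobb,zrof,ukv] -> 16 lines: kppec sepl ylk pxe fmobb zrof ukv kgvf jlapy pudxw raowe yme ygc qgf vavhv pnmjf
Hunk 5: at line 10 remove [yme,ygc] add [uwjt,mtbj,cms] -> 17 lines: kppec sepl ylk pxe fmobb zrof ukv kgvf jlapy pudxw raowe uwjt mtbj cms qgf vavhv pnmjf

Answer: kppec
sepl
ylk
pxe
fmobb
zrof
ukv
kgvf
jlapy
pudxw
raowe
uwjt
mtbj
cms
qgf
vavhv
pnmjf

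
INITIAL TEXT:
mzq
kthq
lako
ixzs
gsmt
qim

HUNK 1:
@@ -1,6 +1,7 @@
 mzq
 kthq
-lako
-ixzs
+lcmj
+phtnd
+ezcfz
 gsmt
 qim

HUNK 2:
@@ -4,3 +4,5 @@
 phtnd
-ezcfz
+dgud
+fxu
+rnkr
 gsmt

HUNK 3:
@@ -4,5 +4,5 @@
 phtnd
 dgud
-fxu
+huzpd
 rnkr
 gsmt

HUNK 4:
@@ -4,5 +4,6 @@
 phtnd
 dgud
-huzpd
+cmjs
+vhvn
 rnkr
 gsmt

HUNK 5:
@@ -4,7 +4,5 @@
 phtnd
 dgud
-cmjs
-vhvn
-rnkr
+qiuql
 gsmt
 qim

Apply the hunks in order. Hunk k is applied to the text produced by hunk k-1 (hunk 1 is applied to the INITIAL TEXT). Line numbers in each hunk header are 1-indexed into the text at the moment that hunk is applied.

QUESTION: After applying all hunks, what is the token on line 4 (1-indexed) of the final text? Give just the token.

Answer: phtnd

Derivation:
Hunk 1: at line 1 remove [lako,ixzs] add [lcmj,phtnd,ezcfz] -> 7 lines: mzq kthq lcmj phtnd ezcfz gsmt qim
Hunk 2: at line 4 remove [ezcfz] add [dgud,fxu,rnkr] -> 9 lines: mzq kthq lcmj phtnd dgud fxu rnkr gsmt qim
Hunk 3: at line 4 remove [fxu] add [huzpd] -> 9 lines: mzq kthq lcmj phtnd dgud huzpd rnkr gsmt qim
Hunk 4: at line 4 remove [huzpd] add [cmjs,vhvn] -> 10 lines: mzq kthq lcmj phtnd dgud cmjs vhvn rnkr gsmt qim
Hunk 5: at line 4 remove [cmjs,vhvn,rnkr] add [qiuql] -> 8 lines: mzq kthq lcmj phtnd dgud qiuql gsmt qim
Final line 4: phtnd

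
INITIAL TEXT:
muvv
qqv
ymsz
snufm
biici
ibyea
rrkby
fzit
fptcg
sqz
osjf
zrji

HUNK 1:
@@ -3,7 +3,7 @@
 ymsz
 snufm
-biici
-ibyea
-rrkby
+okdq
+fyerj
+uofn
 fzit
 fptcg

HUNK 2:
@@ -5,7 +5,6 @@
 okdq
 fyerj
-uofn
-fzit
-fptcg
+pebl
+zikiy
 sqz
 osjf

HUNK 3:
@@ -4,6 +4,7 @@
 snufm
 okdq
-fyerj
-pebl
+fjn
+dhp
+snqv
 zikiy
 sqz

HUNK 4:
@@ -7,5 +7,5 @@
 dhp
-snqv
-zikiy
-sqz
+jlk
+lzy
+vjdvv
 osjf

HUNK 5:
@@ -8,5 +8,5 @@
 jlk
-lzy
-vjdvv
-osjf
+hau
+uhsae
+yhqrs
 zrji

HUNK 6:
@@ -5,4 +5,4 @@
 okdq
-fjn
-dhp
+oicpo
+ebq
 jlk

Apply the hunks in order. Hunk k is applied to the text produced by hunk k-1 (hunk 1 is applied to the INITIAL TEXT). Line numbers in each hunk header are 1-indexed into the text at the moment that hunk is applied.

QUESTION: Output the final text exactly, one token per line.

Answer: muvv
qqv
ymsz
snufm
okdq
oicpo
ebq
jlk
hau
uhsae
yhqrs
zrji

Derivation:
Hunk 1: at line 3 remove [biici,ibyea,rrkby] add [okdq,fyerj,uofn] -> 12 lines: muvv qqv ymsz snufm okdq fyerj uofn fzit fptcg sqz osjf zrji
Hunk 2: at line 5 remove [uofn,fzit,fptcg] add [pebl,zikiy] -> 11 lines: muvv qqv ymsz snufm okdq fyerj pebl zikiy sqz osjf zrji
Hunk 3: at line 4 remove [fyerj,pebl] add [fjn,dhp,snqv] -> 12 lines: muvv qqv ymsz snufm okdq fjn dhp snqv zikiy sqz osjf zrji
Hunk 4: at line 7 remove [snqv,zikiy,sqz] add [jlk,lzy,vjdvv] -> 12 lines: muvv qqv ymsz snufm okdq fjn dhp jlk lzy vjdvv osjf zrji
Hunk 5: at line 8 remove [lzy,vjdvv,osjf] add [hau,uhsae,yhqrs] -> 12 lines: muvv qqv ymsz snufm okdq fjn dhp jlk hau uhsae yhqrs zrji
Hunk 6: at line 5 remove [fjn,dhp] add [oicpo,ebq] -> 12 lines: muvv qqv ymsz snufm okdq oicpo ebq jlk hau uhsae yhqrs zrji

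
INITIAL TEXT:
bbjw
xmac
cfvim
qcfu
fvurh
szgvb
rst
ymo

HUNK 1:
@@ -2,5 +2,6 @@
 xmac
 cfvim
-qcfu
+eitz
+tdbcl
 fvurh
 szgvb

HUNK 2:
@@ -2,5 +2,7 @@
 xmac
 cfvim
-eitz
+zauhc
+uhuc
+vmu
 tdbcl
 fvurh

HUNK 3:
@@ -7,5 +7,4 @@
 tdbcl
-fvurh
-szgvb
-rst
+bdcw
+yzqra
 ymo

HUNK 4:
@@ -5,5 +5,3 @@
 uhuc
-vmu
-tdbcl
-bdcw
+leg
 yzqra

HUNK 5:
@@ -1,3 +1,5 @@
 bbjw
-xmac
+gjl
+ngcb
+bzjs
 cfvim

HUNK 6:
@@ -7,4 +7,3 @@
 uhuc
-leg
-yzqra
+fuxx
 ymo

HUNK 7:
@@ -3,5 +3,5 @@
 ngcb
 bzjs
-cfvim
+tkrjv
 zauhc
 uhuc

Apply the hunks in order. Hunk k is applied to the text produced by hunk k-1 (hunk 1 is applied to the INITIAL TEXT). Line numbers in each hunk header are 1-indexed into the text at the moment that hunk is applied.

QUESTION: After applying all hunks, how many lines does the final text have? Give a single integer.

Hunk 1: at line 2 remove [qcfu] add [eitz,tdbcl] -> 9 lines: bbjw xmac cfvim eitz tdbcl fvurh szgvb rst ymo
Hunk 2: at line 2 remove [eitz] add [zauhc,uhuc,vmu] -> 11 lines: bbjw xmac cfvim zauhc uhuc vmu tdbcl fvurh szgvb rst ymo
Hunk 3: at line 7 remove [fvurh,szgvb,rst] add [bdcw,yzqra] -> 10 lines: bbjw xmac cfvim zauhc uhuc vmu tdbcl bdcw yzqra ymo
Hunk 4: at line 5 remove [vmu,tdbcl,bdcw] add [leg] -> 8 lines: bbjw xmac cfvim zauhc uhuc leg yzqra ymo
Hunk 5: at line 1 remove [xmac] add [gjl,ngcb,bzjs] -> 10 lines: bbjw gjl ngcb bzjs cfvim zauhc uhuc leg yzqra ymo
Hunk 6: at line 7 remove [leg,yzqra] add [fuxx] -> 9 lines: bbjw gjl ngcb bzjs cfvim zauhc uhuc fuxx ymo
Hunk 7: at line 3 remove [cfvim] add [tkrjv] -> 9 lines: bbjw gjl ngcb bzjs tkrjv zauhc uhuc fuxx ymo
Final line count: 9

Answer: 9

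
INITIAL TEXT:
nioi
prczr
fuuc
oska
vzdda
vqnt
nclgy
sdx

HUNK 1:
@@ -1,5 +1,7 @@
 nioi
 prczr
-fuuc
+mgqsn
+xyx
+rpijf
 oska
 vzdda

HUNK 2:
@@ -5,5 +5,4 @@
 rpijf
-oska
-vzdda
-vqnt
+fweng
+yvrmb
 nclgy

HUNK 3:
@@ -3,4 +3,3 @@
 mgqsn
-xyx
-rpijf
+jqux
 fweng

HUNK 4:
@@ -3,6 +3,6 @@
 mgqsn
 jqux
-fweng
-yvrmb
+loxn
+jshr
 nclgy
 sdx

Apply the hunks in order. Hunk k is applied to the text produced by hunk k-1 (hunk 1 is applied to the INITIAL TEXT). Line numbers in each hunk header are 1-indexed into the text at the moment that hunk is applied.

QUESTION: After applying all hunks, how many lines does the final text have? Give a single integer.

Answer: 8

Derivation:
Hunk 1: at line 1 remove [fuuc] add [mgqsn,xyx,rpijf] -> 10 lines: nioi prczr mgqsn xyx rpijf oska vzdda vqnt nclgy sdx
Hunk 2: at line 5 remove [oska,vzdda,vqnt] add [fweng,yvrmb] -> 9 lines: nioi prczr mgqsn xyx rpijf fweng yvrmb nclgy sdx
Hunk 3: at line 3 remove [xyx,rpijf] add [jqux] -> 8 lines: nioi prczr mgqsn jqux fweng yvrmb nclgy sdx
Hunk 4: at line 3 remove [fweng,yvrmb] add [loxn,jshr] -> 8 lines: nioi prczr mgqsn jqux loxn jshr nclgy sdx
Final line count: 8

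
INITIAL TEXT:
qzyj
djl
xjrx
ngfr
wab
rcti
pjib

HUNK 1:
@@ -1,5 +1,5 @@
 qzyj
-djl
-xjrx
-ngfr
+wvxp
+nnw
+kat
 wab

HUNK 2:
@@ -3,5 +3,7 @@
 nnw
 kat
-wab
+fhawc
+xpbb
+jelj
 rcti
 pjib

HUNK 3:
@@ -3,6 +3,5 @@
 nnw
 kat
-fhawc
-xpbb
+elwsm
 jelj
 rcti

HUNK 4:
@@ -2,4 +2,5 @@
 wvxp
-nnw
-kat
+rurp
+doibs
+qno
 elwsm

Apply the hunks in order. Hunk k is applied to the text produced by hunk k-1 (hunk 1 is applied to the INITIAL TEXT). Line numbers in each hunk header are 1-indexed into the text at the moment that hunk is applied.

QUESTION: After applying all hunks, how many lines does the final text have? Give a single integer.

Hunk 1: at line 1 remove [djl,xjrx,ngfr] add [wvxp,nnw,kat] -> 7 lines: qzyj wvxp nnw kat wab rcti pjib
Hunk 2: at line 3 remove [wab] add [fhawc,xpbb,jelj] -> 9 lines: qzyj wvxp nnw kat fhawc xpbb jelj rcti pjib
Hunk 3: at line 3 remove [fhawc,xpbb] add [elwsm] -> 8 lines: qzyj wvxp nnw kat elwsm jelj rcti pjib
Hunk 4: at line 2 remove [nnw,kat] add [rurp,doibs,qno] -> 9 lines: qzyj wvxp rurp doibs qno elwsm jelj rcti pjib
Final line count: 9

Answer: 9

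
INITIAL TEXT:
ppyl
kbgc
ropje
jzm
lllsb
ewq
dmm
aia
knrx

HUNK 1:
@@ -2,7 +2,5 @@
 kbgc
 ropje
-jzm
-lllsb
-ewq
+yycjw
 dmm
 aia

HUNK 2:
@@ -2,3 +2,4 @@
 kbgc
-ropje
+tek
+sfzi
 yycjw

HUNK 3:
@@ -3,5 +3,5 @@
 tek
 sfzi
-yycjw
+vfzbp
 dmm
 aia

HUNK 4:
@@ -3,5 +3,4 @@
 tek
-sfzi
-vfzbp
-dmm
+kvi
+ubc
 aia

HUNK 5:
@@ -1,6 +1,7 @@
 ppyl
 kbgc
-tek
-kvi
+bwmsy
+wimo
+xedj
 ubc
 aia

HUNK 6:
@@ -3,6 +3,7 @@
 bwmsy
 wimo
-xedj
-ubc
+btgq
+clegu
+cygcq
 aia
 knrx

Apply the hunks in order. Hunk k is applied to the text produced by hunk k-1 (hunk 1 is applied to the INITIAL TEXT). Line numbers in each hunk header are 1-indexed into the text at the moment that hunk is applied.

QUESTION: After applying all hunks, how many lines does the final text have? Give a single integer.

Answer: 9

Derivation:
Hunk 1: at line 2 remove [jzm,lllsb,ewq] add [yycjw] -> 7 lines: ppyl kbgc ropje yycjw dmm aia knrx
Hunk 2: at line 2 remove [ropje] add [tek,sfzi] -> 8 lines: ppyl kbgc tek sfzi yycjw dmm aia knrx
Hunk 3: at line 3 remove [yycjw] add [vfzbp] -> 8 lines: ppyl kbgc tek sfzi vfzbp dmm aia knrx
Hunk 4: at line 3 remove [sfzi,vfzbp,dmm] add [kvi,ubc] -> 7 lines: ppyl kbgc tek kvi ubc aia knrx
Hunk 5: at line 1 remove [tek,kvi] add [bwmsy,wimo,xedj] -> 8 lines: ppyl kbgc bwmsy wimo xedj ubc aia knrx
Hunk 6: at line 3 remove [xedj,ubc] add [btgq,clegu,cygcq] -> 9 lines: ppyl kbgc bwmsy wimo btgq clegu cygcq aia knrx
Final line count: 9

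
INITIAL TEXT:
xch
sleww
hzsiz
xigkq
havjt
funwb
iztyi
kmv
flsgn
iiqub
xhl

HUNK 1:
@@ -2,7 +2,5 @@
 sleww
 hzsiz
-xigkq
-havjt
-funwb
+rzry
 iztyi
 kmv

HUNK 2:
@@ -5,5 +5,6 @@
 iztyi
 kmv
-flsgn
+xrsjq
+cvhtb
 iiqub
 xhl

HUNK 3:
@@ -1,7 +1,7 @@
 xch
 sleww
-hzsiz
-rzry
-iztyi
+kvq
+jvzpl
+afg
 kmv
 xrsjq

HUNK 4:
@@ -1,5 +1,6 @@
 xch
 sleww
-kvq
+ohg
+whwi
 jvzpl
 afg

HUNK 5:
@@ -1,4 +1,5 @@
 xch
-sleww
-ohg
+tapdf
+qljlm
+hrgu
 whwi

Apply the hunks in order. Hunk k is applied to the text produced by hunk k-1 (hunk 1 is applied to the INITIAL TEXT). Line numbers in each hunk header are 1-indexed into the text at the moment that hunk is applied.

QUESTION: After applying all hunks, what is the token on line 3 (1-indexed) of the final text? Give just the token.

Hunk 1: at line 2 remove [xigkq,havjt,funwb] add [rzry] -> 9 lines: xch sleww hzsiz rzry iztyi kmv flsgn iiqub xhl
Hunk 2: at line 5 remove [flsgn] add [xrsjq,cvhtb] -> 10 lines: xch sleww hzsiz rzry iztyi kmv xrsjq cvhtb iiqub xhl
Hunk 3: at line 1 remove [hzsiz,rzry,iztyi] add [kvq,jvzpl,afg] -> 10 lines: xch sleww kvq jvzpl afg kmv xrsjq cvhtb iiqub xhl
Hunk 4: at line 1 remove [kvq] add [ohg,whwi] -> 11 lines: xch sleww ohg whwi jvzpl afg kmv xrsjq cvhtb iiqub xhl
Hunk 5: at line 1 remove [sleww,ohg] add [tapdf,qljlm,hrgu] -> 12 lines: xch tapdf qljlm hrgu whwi jvzpl afg kmv xrsjq cvhtb iiqub xhl
Final line 3: qljlm

Answer: qljlm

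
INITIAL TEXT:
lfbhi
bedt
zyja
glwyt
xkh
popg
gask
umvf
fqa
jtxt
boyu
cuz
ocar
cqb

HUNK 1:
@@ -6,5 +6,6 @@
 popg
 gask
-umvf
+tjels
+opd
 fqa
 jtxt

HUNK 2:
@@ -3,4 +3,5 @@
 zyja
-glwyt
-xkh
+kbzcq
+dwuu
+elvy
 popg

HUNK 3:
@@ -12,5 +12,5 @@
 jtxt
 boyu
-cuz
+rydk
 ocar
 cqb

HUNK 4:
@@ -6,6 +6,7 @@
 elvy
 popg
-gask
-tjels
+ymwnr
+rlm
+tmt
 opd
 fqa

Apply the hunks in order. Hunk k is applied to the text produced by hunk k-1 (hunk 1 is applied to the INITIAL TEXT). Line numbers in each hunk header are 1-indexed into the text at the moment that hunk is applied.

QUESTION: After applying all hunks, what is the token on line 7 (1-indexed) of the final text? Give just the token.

Answer: popg

Derivation:
Hunk 1: at line 6 remove [umvf] add [tjels,opd] -> 15 lines: lfbhi bedt zyja glwyt xkh popg gask tjels opd fqa jtxt boyu cuz ocar cqb
Hunk 2: at line 3 remove [glwyt,xkh] add [kbzcq,dwuu,elvy] -> 16 lines: lfbhi bedt zyja kbzcq dwuu elvy popg gask tjels opd fqa jtxt boyu cuz ocar cqb
Hunk 3: at line 12 remove [cuz] add [rydk] -> 16 lines: lfbhi bedt zyja kbzcq dwuu elvy popg gask tjels opd fqa jtxt boyu rydk ocar cqb
Hunk 4: at line 6 remove [gask,tjels] add [ymwnr,rlm,tmt] -> 17 lines: lfbhi bedt zyja kbzcq dwuu elvy popg ymwnr rlm tmt opd fqa jtxt boyu rydk ocar cqb
Final line 7: popg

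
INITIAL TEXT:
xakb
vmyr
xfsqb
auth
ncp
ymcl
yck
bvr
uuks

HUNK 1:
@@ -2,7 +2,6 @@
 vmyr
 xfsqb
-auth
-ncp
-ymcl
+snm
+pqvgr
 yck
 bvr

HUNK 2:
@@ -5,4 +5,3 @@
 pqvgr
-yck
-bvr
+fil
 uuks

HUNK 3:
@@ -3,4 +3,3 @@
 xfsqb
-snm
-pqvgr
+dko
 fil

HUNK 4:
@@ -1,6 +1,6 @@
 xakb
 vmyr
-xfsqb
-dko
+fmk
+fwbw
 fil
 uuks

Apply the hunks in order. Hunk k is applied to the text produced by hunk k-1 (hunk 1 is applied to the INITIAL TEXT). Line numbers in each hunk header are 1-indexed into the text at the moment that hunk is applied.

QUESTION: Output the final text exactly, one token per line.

Hunk 1: at line 2 remove [auth,ncp,ymcl] add [snm,pqvgr] -> 8 lines: xakb vmyr xfsqb snm pqvgr yck bvr uuks
Hunk 2: at line 5 remove [yck,bvr] add [fil] -> 7 lines: xakb vmyr xfsqb snm pqvgr fil uuks
Hunk 3: at line 3 remove [snm,pqvgr] add [dko] -> 6 lines: xakb vmyr xfsqb dko fil uuks
Hunk 4: at line 1 remove [xfsqb,dko] add [fmk,fwbw] -> 6 lines: xakb vmyr fmk fwbw fil uuks

Answer: xakb
vmyr
fmk
fwbw
fil
uuks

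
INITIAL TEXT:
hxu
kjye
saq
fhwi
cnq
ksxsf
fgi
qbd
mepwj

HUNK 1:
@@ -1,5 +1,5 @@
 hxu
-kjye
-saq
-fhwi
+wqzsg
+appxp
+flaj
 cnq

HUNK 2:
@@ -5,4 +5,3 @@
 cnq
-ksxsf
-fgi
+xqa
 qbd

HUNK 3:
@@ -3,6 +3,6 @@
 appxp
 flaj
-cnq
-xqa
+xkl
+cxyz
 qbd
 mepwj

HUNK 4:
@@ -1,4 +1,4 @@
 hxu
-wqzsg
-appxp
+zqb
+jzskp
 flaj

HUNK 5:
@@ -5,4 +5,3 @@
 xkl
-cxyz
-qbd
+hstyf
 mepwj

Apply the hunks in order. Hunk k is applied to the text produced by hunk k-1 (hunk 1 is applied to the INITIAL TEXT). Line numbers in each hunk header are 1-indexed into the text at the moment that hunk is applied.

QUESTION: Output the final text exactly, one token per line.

Answer: hxu
zqb
jzskp
flaj
xkl
hstyf
mepwj

Derivation:
Hunk 1: at line 1 remove [kjye,saq,fhwi] add [wqzsg,appxp,flaj] -> 9 lines: hxu wqzsg appxp flaj cnq ksxsf fgi qbd mepwj
Hunk 2: at line 5 remove [ksxsf,fgi] add [xqa] -> 8 lines: hxu wqzsg appxp flaj cnq xqa qbd mepwj
Hunk 3: at line 3 remove [cnq,xqa] add [xkl,cxyz] -> 8 lines: hxu wqzsg appxp flaj xkl cxyz qbd mepwj
Hunk 4: at line 1 remove [wqzsg,appxp] add [zqb,jzskp] -> 8 lines: hxu zqb jzskp flaj xkl cxyz qbd mepwj
Hunk 5: at line 5 remove [cxyz,qbd] add [hstyf] -> 7 lines: hxu zqb jzskp flaj xkl hstyf mepwj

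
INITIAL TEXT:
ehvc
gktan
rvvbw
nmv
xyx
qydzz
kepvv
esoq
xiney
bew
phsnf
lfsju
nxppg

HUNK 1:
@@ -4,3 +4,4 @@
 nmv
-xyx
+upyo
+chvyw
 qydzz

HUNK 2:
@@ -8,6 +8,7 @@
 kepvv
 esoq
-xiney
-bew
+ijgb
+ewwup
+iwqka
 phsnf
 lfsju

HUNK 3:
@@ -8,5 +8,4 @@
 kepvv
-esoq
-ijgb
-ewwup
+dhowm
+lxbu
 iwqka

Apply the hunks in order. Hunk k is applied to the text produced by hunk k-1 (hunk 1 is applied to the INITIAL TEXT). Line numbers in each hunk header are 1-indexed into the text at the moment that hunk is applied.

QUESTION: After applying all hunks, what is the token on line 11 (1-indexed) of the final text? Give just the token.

Hunk 1: at line 4 remove [xyx] add [upyo,chvyw] -> 14 lines: ehvc gktan rvvbw nmv upyo chvyw qydzz kepvv esoq xiney bew phsnf lfsju nxppg
Hunk 2: at line 8 remove [xiney,bew] add [ijgb,ewwup,iwqka] -> 15 lines: ehvc gktan rvvbw nmv upyo chvyw qydzz kepvv esoq ijgb ewwup iwqka phsnf lfsju nxppg
Hunk 3: at line 8 remove [esoq,ijgb,ewwup] add [dhowm,lxbu] -> 14 lines: ehvc gktan rvvbw nmv upyo chvyw qydzz kepvv dhowm lxbu iwqka phsnf lfsju nxppg
Final line 11: iwqka

Answer: iwqka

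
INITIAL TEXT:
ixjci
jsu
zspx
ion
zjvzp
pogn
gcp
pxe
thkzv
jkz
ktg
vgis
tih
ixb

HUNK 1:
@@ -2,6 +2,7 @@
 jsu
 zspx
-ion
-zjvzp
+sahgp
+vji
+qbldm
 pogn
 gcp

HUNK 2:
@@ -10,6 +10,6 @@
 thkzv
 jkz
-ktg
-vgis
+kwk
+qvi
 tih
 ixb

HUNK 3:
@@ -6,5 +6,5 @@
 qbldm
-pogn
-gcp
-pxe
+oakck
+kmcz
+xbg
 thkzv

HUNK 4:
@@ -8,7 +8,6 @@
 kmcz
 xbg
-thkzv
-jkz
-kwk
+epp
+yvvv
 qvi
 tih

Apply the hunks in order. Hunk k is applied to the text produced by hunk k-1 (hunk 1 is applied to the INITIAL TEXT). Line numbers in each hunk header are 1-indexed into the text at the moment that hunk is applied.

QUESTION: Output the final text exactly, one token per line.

Answer: ixjci
jsu
zspx
sahgp
vji
qbldm
oakck
kmcz
xbg
epp
yvvv
qvi
tih
ixb

Derivation:
Hunk 1: at line 2 remove [ion,zjvzp] add [sahgp,vji,qbldm] -> 15 lines: ixjci jsu zspx sahgp vji qbldm pogn gcp pxe thkzv jkz ktg vgis tih ixb
Hunk 2: at line 10 remove [ktg,vgis] add [kwk,qvi] -> 15 lines: ixjci jsu zspx sahgp vji qbldm pogn gcp pxe thkzv jkz kwk qvi tih ixb
Hunk 3: at line 6 remove [pogn,gcp,pxe] add [oakck,kmcz,xbg] -> 15 lines: ixjci jsu zspx sahgp vji qbldm oakck kmcz xbg thkzv jkz kwk qvi tih ixb
Hunk 4: at line 8 remove [thkzv,jkz,kwk] add [epp,yvvv] -> 14 lines: ixjci jsu zspx sahgp vji qbldm oakck kmcz xbg epp yvvv qvi tih ixb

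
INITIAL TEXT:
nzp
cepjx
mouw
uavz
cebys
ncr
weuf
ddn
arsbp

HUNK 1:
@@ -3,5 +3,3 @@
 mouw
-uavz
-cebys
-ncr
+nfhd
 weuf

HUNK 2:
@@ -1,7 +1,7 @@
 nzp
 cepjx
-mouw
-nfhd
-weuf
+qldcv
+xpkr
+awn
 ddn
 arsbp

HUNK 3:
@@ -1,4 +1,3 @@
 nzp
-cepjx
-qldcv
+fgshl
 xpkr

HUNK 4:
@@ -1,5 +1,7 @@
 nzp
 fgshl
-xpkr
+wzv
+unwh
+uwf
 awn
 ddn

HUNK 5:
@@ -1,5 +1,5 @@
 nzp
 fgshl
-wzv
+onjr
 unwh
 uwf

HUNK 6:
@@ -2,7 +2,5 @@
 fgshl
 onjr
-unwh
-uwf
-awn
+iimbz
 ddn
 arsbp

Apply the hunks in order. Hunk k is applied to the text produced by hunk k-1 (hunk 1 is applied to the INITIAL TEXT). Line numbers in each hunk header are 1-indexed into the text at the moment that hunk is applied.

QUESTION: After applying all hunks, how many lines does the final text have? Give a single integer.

Answer: 6

Derivation:
Hunk 1: at line 3 remove [uavz,cebys,ncr] add [nfhd] -> 7 lines: nzp cepjx mouw nfhd weuf ddn arsbp
Hunk 2: at line 1 remove [mouw,nfhd,weuf] add [qldcv,xpkr,awn] -> 7 lines: nzp cepjx qldcv xpkr awn ddn arsbp
Hunk 3: at line 1 remove [cepjx,qldcv] add [fgshl] -> 6 lines: nzp fgshl xpkr awn ddn arsbp
Hunk 4: at line 1 remove [xpkr] add [wzv,unwh,uwf] -> 8 lines: nzp fgshl wzv unwh uwf awn ddn arsbp
Hunk 5: at line 1 remove [wzv] add [onjr] -> 8 lines: nzp fgshl onjr unwh uwf awn ddn arsbp
Hunk 6: at line 2 remove [unwh,uwf,awn] add [iimbz] -> 6 lines: nzp fgshl onjr iimbz ddn arsbp
Final line count: 6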